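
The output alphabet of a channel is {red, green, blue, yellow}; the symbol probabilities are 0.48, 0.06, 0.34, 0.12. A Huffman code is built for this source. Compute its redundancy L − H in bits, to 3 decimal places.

Entropy H = −Σ p log₂ p ≈ 1.6480 bits.
Huffman merges: 3/50+3/25→9/50; 9/50+17/50→13/25; 12/25+13/25→1. L = 17/10 ≈ 1.7000.
L − H = 1.7000 − 1.6480 = 0.052 bits.

0.052 bits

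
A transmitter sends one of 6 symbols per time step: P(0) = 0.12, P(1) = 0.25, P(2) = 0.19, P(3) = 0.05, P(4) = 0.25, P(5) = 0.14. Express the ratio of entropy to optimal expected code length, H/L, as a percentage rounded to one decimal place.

Entropy H = −Σ p log₂ p ≈ 2.4355 bits.
Huffman merges: 1/20+3/25→17/100; 7/50+17/100→31/100; 19/100+1/4→11/25; 1/4+31/100→14/25; 11/25+14/25→1. L = 62/25 ≈ 2.4800.
Efficiency = H/L = 2.4355/2.4800 = 98.2%.

98.2%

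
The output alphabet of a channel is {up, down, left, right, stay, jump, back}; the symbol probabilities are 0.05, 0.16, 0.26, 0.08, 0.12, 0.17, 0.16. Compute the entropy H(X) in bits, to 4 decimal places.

2.6606 bits

H = −Σ pᵢ log₂ pᵢ.
−0.05·log₂(0.05) = 0.2161
−0.16·log₂(0.16) = 0.4230
−0.26·log₂(0.26) = 0.5053
−0.08·log₂(0.08) = 0.2915
−0.12·log₂(0.12) = 0.3671
−0.17·log₂(0.17) = 0.4346
−0.16·log₂(0.16) = 0.4230
Sum ≈ 2.6606 → 2.6606 bits.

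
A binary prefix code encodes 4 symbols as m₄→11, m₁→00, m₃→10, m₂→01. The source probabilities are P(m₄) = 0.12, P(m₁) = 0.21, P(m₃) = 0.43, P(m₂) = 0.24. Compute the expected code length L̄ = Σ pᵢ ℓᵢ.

L̄ = Σ pᵢ·ℓᵢ = 0.12·2 + 0.21·2 + 0.43·2 + 0.24·2 = 2 bits/symbol.

2 bits/symbol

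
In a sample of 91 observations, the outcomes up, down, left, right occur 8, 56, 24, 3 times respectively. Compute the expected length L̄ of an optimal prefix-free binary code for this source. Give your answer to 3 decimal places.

1.505 bits/symbol

Probabilities are the counts divided by 91.
Repeatedly combine the two least-probable nodes; the expected code length is the sum of the merged weights.
merge 3/91 + 8/91 → 11/91
merge 11/91 + 24/91 → 5/13
merge 5/13 + 8/13 → 1
L = 11/91 + 5/13 + 1 = 137/91 ≈ 1.505 bits/symbol.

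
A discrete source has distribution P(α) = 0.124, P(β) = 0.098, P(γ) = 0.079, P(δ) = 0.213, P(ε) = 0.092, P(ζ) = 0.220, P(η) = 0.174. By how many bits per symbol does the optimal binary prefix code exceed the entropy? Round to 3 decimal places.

0.035 bits

Entropy H = −Σ p log₂ p ≈ 2.7026 bits.
Huffman merges: 79/1000+23/250→171/1000; 49/500+31/250→111/500; 171/1000+87/500→69/200; 213/1000+11/50→433/1000; 111/500+69/200→567/1000; 433/1000+567/1000→1. L = 1369/500 ≈ 2.7380.
L − H = 2.7380 − 2.7026 = 0.035 bits.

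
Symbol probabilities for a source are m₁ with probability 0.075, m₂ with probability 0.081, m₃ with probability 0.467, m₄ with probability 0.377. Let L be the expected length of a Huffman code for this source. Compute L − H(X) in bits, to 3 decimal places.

Entropy H = −Σ p log₂ p ≈ 1.6176 bits.
Huffman merges: 3/40+81/1000→39/250; 39/250+377/1000→533/1000; 467/1000+533/1000→1. L = 1689/1000 ≈ 1.6890.
L − H = 1.6890 − 1.6176 = 0.071 bits.

0.071 bits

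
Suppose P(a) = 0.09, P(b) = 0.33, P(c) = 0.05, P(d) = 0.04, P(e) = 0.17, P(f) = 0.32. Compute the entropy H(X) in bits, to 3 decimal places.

H = −Σ pᵢ log₂ pᵢ.
−0.09·log₂(0.09) = 0.3127
−0.33·log₂(0.33) = 0.5278
−0.05·log₂(0.05) = 0.2161
−0.04·log₂(0.04) = 0.1858
−0.17·log₂(0.17) = 0.4346
−0.32·log₂(0.32) = 0.5260
Sum ≈ 2.2029 → 2.203 bits.

2.203 bits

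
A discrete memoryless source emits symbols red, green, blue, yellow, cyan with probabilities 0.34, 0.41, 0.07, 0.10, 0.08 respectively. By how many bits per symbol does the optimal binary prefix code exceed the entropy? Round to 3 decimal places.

0.041 bits

Entropy H = −Σ p log₂ p ≈ 1.9488 bits.
Huffman merges: 7/100+2/25→3/20; 1/10+3/20→1/4; 1/4+17/50→59/100; 41/100+59/100→1. L = 199/100 ≈ 1.9900.
L − H = 1.9900 − 1.9488 = 0.041 bits.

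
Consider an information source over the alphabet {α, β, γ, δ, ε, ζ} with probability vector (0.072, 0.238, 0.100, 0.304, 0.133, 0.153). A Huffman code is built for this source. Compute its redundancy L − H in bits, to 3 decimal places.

Entropy H = −Σ p log₂ p ≈ 2.4221 bits.
Huffman merges: 9/125+1/10→43/250; 133/1000+153/1000→143/500; 43/250+119/500→41/100; 143/500+38/125→59/100; 41/100+59/100→1. L = 1229/500 ≈ 2.4580.
L − H = 2.4580 − 2.4221 = 0.036 bits.

0.036 bits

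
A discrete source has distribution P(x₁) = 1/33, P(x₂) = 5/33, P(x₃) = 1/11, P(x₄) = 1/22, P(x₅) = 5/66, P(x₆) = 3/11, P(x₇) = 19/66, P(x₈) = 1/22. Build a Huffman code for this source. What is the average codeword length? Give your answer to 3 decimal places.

Repeatedly combine the two least-probable nodes; the expected code length is the sum of the merged weights.
merge 1/33 + 1/22 → 5/66
merge 1/22 + 5/66 → 4/33
merge 5/66 + 1/11 → 1/6
merge 4/33 + 5/33 → 3/11
merge 1/6 + 3/11 → 29/66
merge 3/11 + 19/66 → 37/66
merge 29/66 + 37/66 → 1
L = 5/66 + 4/33 + 1/6 + 3/11 + 29/66 + 37/66 + 1 = 29/11 ≈ 2.636 bits/symbol.

2.636 bits/symbol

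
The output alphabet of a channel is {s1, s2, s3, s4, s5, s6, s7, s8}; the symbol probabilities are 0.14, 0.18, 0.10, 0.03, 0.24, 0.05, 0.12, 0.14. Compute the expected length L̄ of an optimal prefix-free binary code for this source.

Repeatedly combine the two least-probable nodes; the expected code length is the sum of the merged weights.
merge 3/100 + 1/20 → 2/25
merge 2/25 + 1/10 → 9/50
merge 3/25 + 7/50 → 13/50
merge 7/50 + 9/50 → 8/25
merge 9/50 + 6/25 → 21/50
merge 13/50 + 8/25 → 29/50
merge 21/50 + 29/50 → 1
L = 2/25 + 9/50 + 13/50 + 8/25 + 21/50 + 29/50 + 1 = 71/25 = 2.84 bits/symbol.

2.84 bits/symbol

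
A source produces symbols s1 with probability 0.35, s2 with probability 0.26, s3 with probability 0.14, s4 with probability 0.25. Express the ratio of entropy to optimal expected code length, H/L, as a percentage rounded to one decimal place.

Entropy H = −Σ p log₂ p ≈ 1.9325 bits.
Huffman merges: 7/50+1/4→39/100; 13/50+7/20→61/100; 39/100+61/100→1. L = 2 ≈ 2.0000.
Efficiency = H/L = 1.9325/2.0000 = 96.6%.

96.6%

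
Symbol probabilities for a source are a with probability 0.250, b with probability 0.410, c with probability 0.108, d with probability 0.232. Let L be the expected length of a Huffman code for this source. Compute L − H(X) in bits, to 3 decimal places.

0.067 bits

Entropy H = −Σ p log₂ p ≈ 1.8632 bits.
Huffman merges: 27/250+29/125→17/50; 1/4+17/50→59/100; 41/100+59/100→1. L = 193/100 ≈ 1.9300.
L − H = 1.9300 − 1.8632 = 0.067 bits.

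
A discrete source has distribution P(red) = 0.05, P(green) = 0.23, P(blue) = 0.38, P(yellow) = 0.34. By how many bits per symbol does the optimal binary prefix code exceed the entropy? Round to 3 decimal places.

Entropy H = −Σ p log₂ p ≈ 1.7634 bits.
Huffman merges: 1/20+23/100→7/25; 7/25+17/50→31/50; 19/50+31/50→1. L = 19/10 ≈ 1.9000.
L − H = 1.9000 − 1.7634 = 0.137 bits.

0.137 bits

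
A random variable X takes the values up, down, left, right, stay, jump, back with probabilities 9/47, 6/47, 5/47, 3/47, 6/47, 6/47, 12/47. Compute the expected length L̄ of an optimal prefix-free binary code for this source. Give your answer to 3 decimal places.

Repeatedly combine the two least-probable nodes; the expected code length is the sum of the merged weights.
merge 3/47 + 5/47 → 8/47
merge 6/47 + 6/47 → 12/47
merge 6/47 + 8/47 → 14/47
merge 9/47 + 12/47 → 21/47
merge 12/47 + 14/47 → 26/47
merge 21/47 + 26/47 → 1
L = 8/47 + 12/47 + 14/47 + 21/47 + 26/47 + 1 = 128/47 ≈ 2.723 bits/symbol.

2.723 bits/symbol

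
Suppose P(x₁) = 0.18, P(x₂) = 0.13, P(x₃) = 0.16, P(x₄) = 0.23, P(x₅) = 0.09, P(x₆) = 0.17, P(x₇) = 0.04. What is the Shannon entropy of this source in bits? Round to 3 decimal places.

H = −Σ pᵢ log₂ pᵢ.
−0.18·log₂(0.18) = 0.4453
−0.13·log₂(0.13) = 0.3826
−0.16·log₂(0.16) = 0.4230
−0.23·log₂(0.23) = 0.4877
−0.09·log₂(0.09) = 0.3127
−0.17·log₂(0.17) = 0.4346
−0.04·log₂(0.04) = 0.1858
Sum ≈ 2.6716 → 2.672 bits.

2.672 bits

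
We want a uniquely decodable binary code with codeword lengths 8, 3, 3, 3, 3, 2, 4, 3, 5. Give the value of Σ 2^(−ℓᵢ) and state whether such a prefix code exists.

0.97265625; yes

With common denominator 2^8 = 256: Σ 2^(−ℓᵢ) = 1/256 + 32/256 + 32/256 + 32/256 + 32/256 + 64/256 + 16/256 + 32/256 + 8/256 = 249/256 = 0.97265625.
Kraft's inequality requires Σ ≤ 1; here Σ = 0.97265625 ≤ 1, so such a prefix code exists.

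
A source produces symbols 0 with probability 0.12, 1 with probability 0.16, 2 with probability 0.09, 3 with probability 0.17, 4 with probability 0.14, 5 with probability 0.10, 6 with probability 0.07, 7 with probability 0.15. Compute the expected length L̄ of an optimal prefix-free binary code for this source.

2.99 bits/symbol

Repeatedly combine the two least-probable nodes; the expected code length is the sum of the merged weights.
merge 7/100 + 9/100 → 4/25
merge 1/10 + 3/25 → 11/50
merge 7/50 + 3/20 → 29/100
merge 4/25 + 4/25 → 8/25
merge 17/100 + 11/50 → 39/100
merge 29/100 + 8/25 → 61/100
merge 39/100 + 61/100 → 1
L = 4/25 + 11/50 + 29/100 + 8/25 + 39/100 + 61/100 + 1 = 299/100 = 2.99 bits/symbol.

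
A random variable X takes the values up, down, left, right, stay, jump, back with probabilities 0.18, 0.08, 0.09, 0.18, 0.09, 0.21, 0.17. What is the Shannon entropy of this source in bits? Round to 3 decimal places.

H = −Σ pᵢ log₂ pᵢ.
−0.18·log₂(0.18) = 0.4453
−0.08·log₂(0.08) = 0.2915
−0.09·log₂(0.09) = 0.3127
−0.18·log₂(0.18) = 0.4453
−0.09·log₂(0.09) = 0.3127
−0.21·log₂(0.21) = 0.4728
−0.17·log₂(0.17) = 0.4346
Sum ≈ 2.7148 → 2.715 bits.

2.715 bits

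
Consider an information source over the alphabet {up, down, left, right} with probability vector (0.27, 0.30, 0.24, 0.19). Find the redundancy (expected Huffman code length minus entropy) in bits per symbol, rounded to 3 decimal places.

Entropy H = −Σ p log₂ p ≈ 1.9805 bits.
Huffman merges: 19/100+6/25→43/100; 27/100+3/10→57/100; 43/100+57/100→1. L = 2 ≈ 2.0000.
L − H = 2.0000 − 1.9805 = 0.020 bits.

0.020 bits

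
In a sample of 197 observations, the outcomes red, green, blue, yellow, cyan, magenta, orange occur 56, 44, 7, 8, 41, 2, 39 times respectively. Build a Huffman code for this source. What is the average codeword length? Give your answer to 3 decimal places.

2.416 bits/symbol

Probabilities are the counts divided by 197.
Repeatedly combine the two least-probable nodes; the expected code length is the sum of the merged weights.
merge 2/197 + 7/197 → 9/197
merge 8/197 + 9/197 → 17/197
merge 17/197 + 39/197 → 56/197
merge 41/197 + 44/197 → 85/197
merge 56/197 + 56/197 → 112/197
merge 85/197 + 112/197 → 1
L = 9/197 + 17/197 + 56/197 + 85/197 + 112/197 + 1 = 476/197 ≈ 2.416 bits/symbol.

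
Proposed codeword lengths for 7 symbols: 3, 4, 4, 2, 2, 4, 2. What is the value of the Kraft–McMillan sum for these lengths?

With common denominator 2^4 = 16: Σ 2^(−ℓᵢ) = 2/16 + 1/16 + 1/16 + 4/16 + 4/16 + 1/16 + 4/16 = 17/16 = 1.0625.

1.0625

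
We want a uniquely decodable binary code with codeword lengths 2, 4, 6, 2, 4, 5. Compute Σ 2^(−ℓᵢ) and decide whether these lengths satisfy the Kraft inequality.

With common denominator 2^6 = 64: Σ 2^(−ℓᵢ) = 16/64 + 4/64 + 1/64 + 16/64 + 4/64 + 2/64 = 43/64 = 0.671875.
Kraft's inequality requires Σ ≤ 1; here Σ = 0.671875 ≤ 1, so such a prefix code exists.

0.671875; yes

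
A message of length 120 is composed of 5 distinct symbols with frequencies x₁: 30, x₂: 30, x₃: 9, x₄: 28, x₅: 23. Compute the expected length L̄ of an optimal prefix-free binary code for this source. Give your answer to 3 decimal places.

2.267 bits/symbol

Probabilities are the counts divided by 120.
Repeatedly combine the two least-probable nodes; the expected code length is the sum of the merged weights.
merge 3/40 + 23/120 → 4/15
merge 7/30 + 1/4 → 29/60
merge 1/4 + 4/15 → 31/60
merge 29/60 + 31/60 → 1
L = 4/15 + 29/60 + 31/60 + 1 = 34/15 ≈ 2.267 bits/symbol.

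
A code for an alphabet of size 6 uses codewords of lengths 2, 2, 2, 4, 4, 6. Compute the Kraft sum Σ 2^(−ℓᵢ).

0.890625

With common denominator 2^6 = 64: Σ 2^(−ℓᵢ) = 16/64 + 16/64 + 16/64 + 4/64 + 4/64 + 1/64 = 57/64 = 0.890625.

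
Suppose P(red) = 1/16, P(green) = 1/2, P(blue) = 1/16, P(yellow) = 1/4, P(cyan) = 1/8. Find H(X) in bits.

1.875 bits

Each probability is a power of 1/2, so log₂(1/p) is an integer.
H = Σ p·log₂(1/p) = 1/16·4 + 1/2·1 + 1/16·4 + 1/4·2 + 1/8·3 = 1.875 bits.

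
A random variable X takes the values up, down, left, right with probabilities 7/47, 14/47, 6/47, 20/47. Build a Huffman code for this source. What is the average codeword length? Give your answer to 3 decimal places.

1.851 bits/symbol

Repeatedly combine the two least-probable nodes; the expected code length is the sum of the merged weights.
merge 6/47 + 7/47 → 13/47
merge 13/47 + 14/47 → 27/47
merge 20/47 + 27/47 → 1
L = 13/47 + 27/47 + 1 = 87/47 ≈ 1.851 bits/symbol.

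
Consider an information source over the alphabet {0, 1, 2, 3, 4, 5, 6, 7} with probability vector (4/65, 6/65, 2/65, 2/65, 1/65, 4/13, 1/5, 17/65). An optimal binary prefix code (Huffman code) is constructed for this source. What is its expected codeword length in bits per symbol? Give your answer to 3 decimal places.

Repeatedly combine the two least-probable nodes; the expected code length is the sum of the merged weights.
merge 1/65 + 2/65 → 3/65
merge 2/65 + 3/65 → 1/13
merge 4/65 + 1/13 → 9/65
merge 6/65 + 9/65 → 3/13
merge 1/5 + 3/13 → 28/65
merge 17/65 + 4/13 → 37/65
merge 28/65 + 37/65 → 1
L = 3/65 + 1/13 + 9/65 + 3/13 + 28/65 + 37/65 + 1 = 162/65 ≈ 2.492 bits/symbol.

2.492 bits/symbol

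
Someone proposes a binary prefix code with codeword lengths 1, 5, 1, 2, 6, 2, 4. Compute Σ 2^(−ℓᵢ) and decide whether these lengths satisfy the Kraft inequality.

With common denominator 2^6 = 64: Σ 2^(−ℓᵢ) = 32/64 + 2/64 + 32/64 + 16/64 + 1/64 + 16/64 + 4/64 = 103/64 = 1.609375.
Kraft's inequality requires Σ ≤ 1; here Σ = 1.609375 > 1, so no such prefix code exists.

1.609375; no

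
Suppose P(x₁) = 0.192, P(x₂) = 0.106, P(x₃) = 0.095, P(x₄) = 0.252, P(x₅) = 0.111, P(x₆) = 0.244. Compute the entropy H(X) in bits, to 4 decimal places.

H = −Σ pᵢ log₂ pᵢ.
−0.192·log₂(0.192) = 0.4571
−0.106·log₂(0.106) = 0.3432
−0.095·log₂(0.095) = 0.3226
−0.252·log₂(0.252) = 0.5011
−0.111·log₂(0.111) = 0.3520
−0.244·log₂(0.244) = 0.4966
Sum ≈ 2.4726 → 2.4726 bits.

2.4726 bits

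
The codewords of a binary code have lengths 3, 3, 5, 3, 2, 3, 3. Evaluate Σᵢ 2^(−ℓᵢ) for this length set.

With common denominator 2^5 = 32: Σ 2^(−ℓᵢ) = 4/32 + 4/32 + 1/32 + 4/32 + 8/32 + 4/32 + 4/32 = 29/32 = 0.90625.

0.90625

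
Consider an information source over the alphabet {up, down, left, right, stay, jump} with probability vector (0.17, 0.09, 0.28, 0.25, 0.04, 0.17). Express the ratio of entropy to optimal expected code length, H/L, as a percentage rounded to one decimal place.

98.0%

Entropy H = −Σ p log₂ p ≈ 2.3818 bits.
Huffman merges: 1/25+9/100→13/100; 13/100+17/100→3/10; 17/100+1/4→21/50; 7/25+3/10→29/50; 21/50+29/50→1. L = 243/100 ≈ 2.4300.
Efficiency = H/L = 2.3818/2.4300 = 98.0%.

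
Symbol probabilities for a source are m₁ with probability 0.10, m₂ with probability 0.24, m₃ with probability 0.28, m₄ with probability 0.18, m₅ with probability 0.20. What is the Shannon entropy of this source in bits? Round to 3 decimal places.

2.250 bits

H = −Σ pᵢ log₂ pᵢ.
−0.10·log₂(0.10) = 0.3322
−0.24·log₂(0.24) = 0.4941
−0.28·log₂(0.28) = 0.5142
−0.18·log₂(0.18) = 0.4453
−0.20·log₂(0.20) = 0.4644
Sum ≈ 2.2502 → 2.250 bits.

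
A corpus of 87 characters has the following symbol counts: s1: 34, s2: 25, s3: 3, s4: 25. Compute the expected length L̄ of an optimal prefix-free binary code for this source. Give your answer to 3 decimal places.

Probabilities are the counts divided by 87.
Repeatedly combine the two least-probable nodes; the expected code length is the sum of the merged weights.
merge 1/29 + 25/87 → 28/87
merge 25/87 + 28/87 → 53/87
merge 34/87 + 53/87 → 1
L = 28/87 + 53/87 + 1 = 56/29 ≈ 1.931 bits/symbol.

1.931 bits/symbol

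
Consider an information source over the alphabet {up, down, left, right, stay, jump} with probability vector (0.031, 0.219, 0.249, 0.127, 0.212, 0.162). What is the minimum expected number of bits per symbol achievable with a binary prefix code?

2.478 bits/symbol

Repeatedly combine the two least-probable nodes; the expected code length is the sum of the merged weights.
merge 31/1000 + 127/1000 → 79/500
merge 79/500 + 81/500 → 8/25
merge 53/250 + 219/1000 → 431/1000
merge 249/1000 + 8/25 → 569/1000
merge 431/1000 + 569/1000 → 1
L = 79/500 + 8/25 + 431/1000 + 569/1000 + 1 = 1239/500 = 2.478 bits/symbol.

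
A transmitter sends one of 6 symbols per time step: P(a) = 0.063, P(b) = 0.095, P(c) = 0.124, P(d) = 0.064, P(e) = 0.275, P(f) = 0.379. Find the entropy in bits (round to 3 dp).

2.244 bits

H = −Σ pᵢ log₂ pᵢ.
−0.063·log₂(0.063) = 0.2513
−0.095·log₂(0.095) = 0.3226
−0.124·log₂(0.124) = 0.3734
−0.064·log₂(0.064) = 0.2538
−0.275·log₂(0.275) = 0.5122
−0.379·log₂(0.379) = 0.5305
Sum ≈ 2.2438 → 2.244 bits.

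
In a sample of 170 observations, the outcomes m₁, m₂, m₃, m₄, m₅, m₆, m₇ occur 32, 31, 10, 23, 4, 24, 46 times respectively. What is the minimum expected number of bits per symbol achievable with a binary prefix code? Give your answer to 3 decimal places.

Probabilities are the counts divided by 170.
Repeatedly combine the two least-probable nodes; the expected code length is the sum of the merged weights.
merge 2/85 + 1/17 → 7/85
merge 7/85 + 23/170 → 37/170
merge 12/85 + 31/170 → 11/34
merge 16/85 + 37/170 → 69/170
merge 23/85 + 11/34 → 101/170
merge 69/170 + 101/170 → 1
L = 7/85 + 37/170 + 11/34 + 69/170 + 101/170 + 1 = 223/85 ≈ 2.624 bits/symbol.

2.624 bits/symbol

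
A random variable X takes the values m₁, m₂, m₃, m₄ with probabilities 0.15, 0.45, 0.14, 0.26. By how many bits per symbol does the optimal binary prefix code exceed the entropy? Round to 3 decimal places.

Entropy H = −Σ p log₂ p ≈ 1.8313 bits.
Huffman merges: 7/50+3/20→29/100; 13/50+29/100→11/20; 9/20+11/20→1. L = 46/25 ≈ 1.8400.
L − H = 1.8400 − 1.8313 = 0.009 bits.

0.009 bits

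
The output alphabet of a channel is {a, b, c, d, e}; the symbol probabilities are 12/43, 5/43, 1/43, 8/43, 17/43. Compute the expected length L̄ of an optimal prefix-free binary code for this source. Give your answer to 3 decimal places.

2.070 bits/symbol

Repeatedly combine the two least-probable nodes; the expected code length is the sum of the merged weights.
merge 1/43 + 5/43 → 6/43
merge 6/43 + 8/43 → 14/43
merge 12/43 + 14/43 → 26/43
merge 17/43 + 26/43 → 1
L = 6/43 + 14/43 + 26/43 + 1 = 89/43 ≈ 2.070 bits/symbol.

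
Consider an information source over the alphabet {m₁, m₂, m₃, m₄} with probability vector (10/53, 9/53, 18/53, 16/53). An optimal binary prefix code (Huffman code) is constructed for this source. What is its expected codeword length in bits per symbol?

Repeatedly combine the two least-probable nodes; the expected code length is the sum of the merged weights.
merge 9/53 + 10/53 → 19/53
merge 16/53 + 18/53 → 34/53
merge 19/53 + 34/53 → 1
L = 19/53 + 34/53 + 1 = 2 bits/symbol.

2 bits/symbol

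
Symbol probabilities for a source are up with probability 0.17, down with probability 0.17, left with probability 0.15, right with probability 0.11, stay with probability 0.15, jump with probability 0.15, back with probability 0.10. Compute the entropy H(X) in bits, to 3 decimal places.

H = −Σ pᵢ log₂ pᵢ.
−0.17·log₂(0.17) = 0.4346
−0.17·log₂(0.17) = 0.4346
−0.15·log₂(0.15) = 0.4105
−0.11·log₂(0.11) = 0.3503
−0.15·log₂(0.15) = 0.4105
−0.15·log₂(0.15) = 0.4105
−0.10·log₂(0.10) = 0.3322
Sum ≈ 2.7833 → 2.783 bits.

2.783 bits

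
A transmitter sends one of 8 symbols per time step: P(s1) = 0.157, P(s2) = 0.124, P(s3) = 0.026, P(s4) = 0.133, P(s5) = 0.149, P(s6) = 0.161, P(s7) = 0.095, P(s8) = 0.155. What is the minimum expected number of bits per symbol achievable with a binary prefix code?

2.96 bits/symbol

Repeatedly combine the two least-probable nodes; the expected code length is the sum of the merged weights.
merge 13/500 + 19/200 → 121/1000
merge 121/1000 + 31/250 → 49/200
merge 133/1000 + 149/1000 → 141/500
merge 31/200 + 157/1000 → 39/125
merge 161/1000 + 49/200 → 203/500
merge 141/500 + 39/125 → 297/500
merge 203/500 + 297/500 → 1
L = 121/1000 + 49/200 + 141/500 + 39/125 + 203/500 + 297/500 + 1 = 74/25 = 2.96 bits/symbol.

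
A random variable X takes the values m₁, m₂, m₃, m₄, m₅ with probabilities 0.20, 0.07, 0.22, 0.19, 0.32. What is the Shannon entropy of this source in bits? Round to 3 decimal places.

H = −Σ pᵢ log₂ pᵢ.
−0.20·log₂(0.20) = 0.4644
−0.07·log₂(0.07) = 0.2686
−0.22·log₂(0.22) = 0.4806
−0.19·log₂(0.19) = 0.4552
−0.32·log₂(0.32) = 0.5260
Sum ≈ 2.1948 → 2.195 bits.

2.195 bits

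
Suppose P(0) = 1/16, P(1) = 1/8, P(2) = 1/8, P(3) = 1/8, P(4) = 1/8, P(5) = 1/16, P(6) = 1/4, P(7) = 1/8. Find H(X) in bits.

2.875 bits

Each probability is a power of 1/2, so log₂(1/p) is an integer.
H = Σ p·log₂(1/p) = 1/16·4 + 1/8·3 + 1/8·3 + 1/8·3 + 1/8·3 + 1/16·4 + 1/4·2 + 1/8·3 = 2.875 bits.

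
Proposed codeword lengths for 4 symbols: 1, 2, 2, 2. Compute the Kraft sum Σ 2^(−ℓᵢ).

1.25

With common denominator 2^2 = 4: Σ 2^(−ℓᵢ) = 2/4 + 1/4 + 1/4 + 1/4 = 5/4 = 1.25.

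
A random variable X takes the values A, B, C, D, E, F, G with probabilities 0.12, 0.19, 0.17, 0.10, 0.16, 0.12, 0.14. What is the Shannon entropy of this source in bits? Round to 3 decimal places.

H = −Σ pᵢ log₂ pᵢ.
−0.12·log₂(0.12) = 0.3671
−0.19·log₂(0.19) = 0.4552
−0.17·log₂(0.17) = 0.4346
−0.10·log₂(0.10) = 0.3322
−0.16·log₂(0.16) = 0.4230
−0.12·log₂(0.12) = 0.3671
−0.14·log₂(0.14) = 0.3971
Sum ≈ 2.7763 → 2.776 bits.

2.776 bits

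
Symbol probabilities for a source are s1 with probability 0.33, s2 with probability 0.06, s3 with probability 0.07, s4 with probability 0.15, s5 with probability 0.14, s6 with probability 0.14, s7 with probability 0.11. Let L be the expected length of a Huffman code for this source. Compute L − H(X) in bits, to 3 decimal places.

Entropy H = −Σ p log₂ p ≈ 2.5950 bits.
Huffman merges: 3/50+7/100→13/100; 11/100+13/100→6/25; 7/50+7/50→7/25; 3/20+6/25→39/100; 7/25+33/100→61/100; 39/100+61/100→1. L = 53/20 ≈ 2.6500.
L − H = 2.6500 − 2.5950 = 0.055 bits.

0.055 bits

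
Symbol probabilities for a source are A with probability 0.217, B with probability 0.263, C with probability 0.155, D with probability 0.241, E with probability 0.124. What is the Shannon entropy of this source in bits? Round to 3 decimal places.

H = −Σ pᵢ log₂ pᵢ.
−0.217·log₂(0.217) = 0.4783
−0.263·log₂(0.263) = 0.5068
−0.155·log₂(0.155) = 0.4169
−0.241·log₂(0.241) = 0.4947
−0.124·log₂(0.124) = 0.3734
Sum ≈ 2.2702 → 2.270 bits.

2.270 bits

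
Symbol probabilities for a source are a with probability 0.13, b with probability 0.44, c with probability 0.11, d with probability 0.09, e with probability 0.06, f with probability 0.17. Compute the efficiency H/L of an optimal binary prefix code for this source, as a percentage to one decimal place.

Entropy H = −Σ p log₂ p ≈ 2.2449 bits.
Huffman merges: 3/50+9/100→3/20; 11/100+13/100→6/25; 3/20+17/100→8/25; 6/25+8/25→14/25; 11/25+14/25→1. L = 227/100 ≈ 2.2700.
Efficiency = H/L = 2.2449/2.2700 = 98.9%.

98.9%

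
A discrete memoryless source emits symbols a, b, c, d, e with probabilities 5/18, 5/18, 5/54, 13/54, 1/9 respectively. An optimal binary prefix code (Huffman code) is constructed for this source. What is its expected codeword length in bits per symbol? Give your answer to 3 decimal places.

2.204 bits/symbol

Repeatedly combine the two least-probable nodes; the expected code length is the sum of the merged weights.
merge 5/54 + 1/9 → 11/54
merge 11/54 + 13/54 → 4/9
merge 5/18 + 5/18 → 5/9
merge 4/9 + 5/9 → 1
L = 11/54 + 4/9 + 5/9 + 1 = 119/54 ≈ 2.204 bits/symbol.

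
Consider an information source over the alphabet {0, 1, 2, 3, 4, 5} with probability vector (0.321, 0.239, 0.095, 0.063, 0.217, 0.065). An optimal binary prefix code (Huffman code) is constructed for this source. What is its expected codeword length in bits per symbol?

Repeatedly combine the two least-probable nodes; the expected code length is the sum of the merged weights.
merge 63/1000 + 13/200 → 16/125
merge 19/200 + 16/125 → 223/1000
merge 217/1000 + 223/1000 → 11/25
merge 239/1000 + 321/1000 → 14/25
merge 11/25 + 14/25 → 1
L = 16/125 + 223/1000 + 11/25 + 14/25 + 1 = 2351/1000 = 2.351 bits/symbol.

2.351 bits/symbol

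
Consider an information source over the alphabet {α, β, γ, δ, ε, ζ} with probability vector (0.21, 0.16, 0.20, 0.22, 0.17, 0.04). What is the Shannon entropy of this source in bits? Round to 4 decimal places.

H = −Σ pᵢ log₂ pᵢ.
−0.21·log₂(0.21) = 0.4728
−0.16·log₂(0.16) = 0.4230
−0.20·log₂(0.20) = 0.4644
−0.22·log₂(0.22) = 0.4806
−0.17·log₂(0.17) = 0.4346
−0.04·log₂(0.04) = 0.1858
Sum ≈ 2.4611 → 2.4611 bits.

2.4611 bits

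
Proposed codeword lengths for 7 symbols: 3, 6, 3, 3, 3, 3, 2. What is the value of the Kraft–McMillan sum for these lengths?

0.890625

With common denominator 2^6 = 64: Σ 2^(−ℓᵢ) = 8/64 + 1/64 + 8/64 + 8/64 + 8/64 + 8/64 + 16/64 = 57/64 = 0.890625.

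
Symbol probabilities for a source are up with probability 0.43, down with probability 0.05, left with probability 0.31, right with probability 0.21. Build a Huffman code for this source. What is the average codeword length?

Repeatedly combine the two least-probable nodes; the expected code length is the sum of the merged weights.
merge 1/20 + 21/100 → 13/50
merge 13/50 + 31/100 → 57/100
merge 43/100 + 57/100 → 1
L = 13/50 + 57/100 + 1 = 183/100 = 1.83 bits/symbol.

1.83 bits/symbol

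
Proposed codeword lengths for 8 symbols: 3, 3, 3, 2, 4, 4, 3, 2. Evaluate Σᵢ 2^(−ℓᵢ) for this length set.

With common denominator 2^4 = 16: Σ 2^(−ℓᵢ) = 2/16 + 2/16 + 2/16 + 4/16 + 1/16 + 1/16 + 2/16 + 4/16 = 18/16 = 1.125.

1.125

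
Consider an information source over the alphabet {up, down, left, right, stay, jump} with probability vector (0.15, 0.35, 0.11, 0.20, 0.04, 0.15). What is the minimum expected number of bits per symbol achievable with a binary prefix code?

Repeatedly combine the two least-probable nodes; the expected code length is the sum of the merged weights.
merge 1/25 + 11/100 → 3/20
merge 3/20 + 3/20 → 3/10
merge 3/20 + 1/5 → 7/20
merge 3/10 + 7/20 → 13/20
merge 7/20 + 13/20 → 1
L = 3/20 + 3/10 + 7/20 + 13/20 + 1 = 49/20 = 2.45 bits/symbol.

2.45 bits/symbol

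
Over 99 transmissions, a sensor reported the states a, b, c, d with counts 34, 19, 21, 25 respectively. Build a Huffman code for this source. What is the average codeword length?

Probabilities are the counts divided by 99.
Repeatedly combine the two least-probable nodes; the expected code length is the sum of the merged weights.
merge 19/99 + 7/33 → 40/99
merge 25/99 + 34/99 → 59/99
merge 40/99 + 59/99 → 1
L = 40/99 + 59/99 + 1 = 2 bits/symbol.

2 bits/symbol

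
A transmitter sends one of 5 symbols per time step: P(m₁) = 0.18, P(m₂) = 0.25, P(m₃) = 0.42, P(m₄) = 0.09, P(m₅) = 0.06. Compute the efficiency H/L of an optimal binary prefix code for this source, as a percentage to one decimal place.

Entropy H = −Σ p log₂ p ≈ 2.0271 bits.
Huffman merges: 3/50+9/100→3/20; 3/20+9/50→33/100; 1/4+33/100→29/50; 21/50+29/50→1. L = 103/50 ≈ 2.0600.
Efficiency = H/L = 2.0271/2.0600 = 98.4%.

98.4%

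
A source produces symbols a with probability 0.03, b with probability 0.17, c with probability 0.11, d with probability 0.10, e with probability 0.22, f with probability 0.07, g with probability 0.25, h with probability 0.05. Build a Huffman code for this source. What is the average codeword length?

2.76 bits/symbol

Repeatedly combine the two least-probable nodes; the expected code length is the sum of the merged weights.
merge 3/100 + 1/20 → 2/25
merge 7/100 + 2/25 → 3/20
merge 1/10 + 11/100 → 21/100
merge 3/20 + 17/100 → 8/25
merge 21/100 + 11/50 → 43/100
merge 1/4 + 8/25 → 57/100
merge 43/100 + 57/100 → 1
L = 2/25 + 3/20 + 21/100 + 8/25 + 43/100 + 57/100 + 1 = 69/25 = 2.76 bits/symbol.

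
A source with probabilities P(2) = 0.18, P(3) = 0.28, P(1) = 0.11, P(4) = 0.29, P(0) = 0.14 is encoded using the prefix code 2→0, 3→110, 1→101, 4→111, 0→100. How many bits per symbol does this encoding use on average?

2.64 bits/symbol

L̄ = Σ pᵢ·ℓᵢ = 0.18·1 + 0.28·3 + 0.11·3 + 0.29·3 + 0.14·3 = 2.64 bits/symbol.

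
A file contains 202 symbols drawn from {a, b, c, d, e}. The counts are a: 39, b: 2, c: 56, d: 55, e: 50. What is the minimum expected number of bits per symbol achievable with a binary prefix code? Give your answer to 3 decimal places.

2.203 bits/symbol

Probabilities are the counts divided by 202.
Repeatedly combine the two least-probable nodes; the expected code length is the sum of the merged weights.
merge 1/101 + 39/202 → 41/202
merge 41/202 + 25/101 → 91/202
merge 55/202 + 28/101 → 111/202
merge 91/202 + 111/202 → 1
L = 41/202 + 91/202 + 111/202 + 1 = 445/202 ≈ 2.203 bits/symbol.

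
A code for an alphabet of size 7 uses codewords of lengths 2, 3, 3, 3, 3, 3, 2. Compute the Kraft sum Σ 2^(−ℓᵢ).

1.125

With common denominator 2^3 = 8: Σ 2^(−ℓᵢ) = 2/8 + 1/8 + 1/8 + 1/8 + 1/8 + 1/8 + 2/8 = 9/8 = 1.125.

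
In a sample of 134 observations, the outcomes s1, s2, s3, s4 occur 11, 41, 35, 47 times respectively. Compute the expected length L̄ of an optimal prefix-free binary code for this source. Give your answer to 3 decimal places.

Probabilities are the counts divided by 134.
Repeatedly combine the two least-probable nodes; the expected code length is the sum of the merged weights.
merge 11/134 + 35/134 → 23/67
merge 41/134 + 23/67 → 87/134
merge 47/134 + 87/134 → 1
L = 23/67 + 87/134 + 1 = 267/134 ≈ 1.993 bits/symbol.

1.993 bits/symbol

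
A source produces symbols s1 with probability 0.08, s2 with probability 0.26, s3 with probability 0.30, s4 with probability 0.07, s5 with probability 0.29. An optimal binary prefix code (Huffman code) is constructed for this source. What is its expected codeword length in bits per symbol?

Repeatedly combine the two least-probable nodes; the expected code length is the sum of the merged weights.
merge 7/100 + 2/25 → 3/20
merge 3/20 + 13/50 → 41/100
merge 29/100 + 3/10 → 59/100
merge 41/100 + 59/100 → 1
L = 3/20 + 41/100 + 59/100 + 1 = 43/20 = 2.15 bits/symbol.

2.15 bits/symbol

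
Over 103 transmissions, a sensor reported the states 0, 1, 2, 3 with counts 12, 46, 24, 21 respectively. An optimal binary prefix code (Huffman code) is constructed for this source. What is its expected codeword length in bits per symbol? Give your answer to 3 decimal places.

1.874 bits/symbol

Probabilities are the counts divided by 103.
Repeatedly combine the two least-probable nodes; the expected code length is the sum of the merged weights.
merge 12/103 + 21/103 → 33/103
merge 24/103 + 33/103 → 57/103
merge 46/103 + 57/103 → 1
L = 33/103 + 57/103 + 1 = 193/103 ≈ 1.874 bits/symbol.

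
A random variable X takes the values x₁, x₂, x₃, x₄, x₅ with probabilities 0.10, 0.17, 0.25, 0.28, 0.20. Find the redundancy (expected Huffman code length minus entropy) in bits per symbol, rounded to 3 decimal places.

0.025 bits

Entropy H = −Σ p log₂ p ≈ 2.2454 bits.
Huffman merges: 1/10+17/100→27/100; 1/5+1/4→9/20; 27/100+7/25→11/20; 9/20+11/20→1. L = 227/100 ≈ 2.2700.
L − H = 2.2700 − 2.2454 = 0.025 bits.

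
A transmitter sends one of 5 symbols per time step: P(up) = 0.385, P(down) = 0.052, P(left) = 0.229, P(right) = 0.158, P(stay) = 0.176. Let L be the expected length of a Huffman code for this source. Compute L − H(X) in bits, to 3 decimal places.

Entropy H = −Σ p log₂ p ≈ 2.1007 bits.
Huffman merges: 13/250+79/500→21/100; 22/125+21/100→193/500; 229/1000+77/200→307/500; 193/500+307/500→1. L = 221/100 ≈ 2.2100.
L − H = 2.2100 − 2.1007 = 0.109 bits.

0.109 bits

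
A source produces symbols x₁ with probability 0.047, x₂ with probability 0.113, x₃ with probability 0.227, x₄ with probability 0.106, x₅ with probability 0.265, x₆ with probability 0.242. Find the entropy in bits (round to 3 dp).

2.395 bits

H = −Σ pᵢ log₂ pᵢ.
−0.047·log₂(0.047) = 0.2073
−0.113·log₂(0.113) = 0.3555
−0.227·log₂(0.227) = 0.4856
−0.106·log₂(0.106) = 0.3432
−0.265·log₂(0.265) = 0.5077
−0.242·log₂(0.242) = 0.4954
Sum ≈ 2.3947 → 2.395 bits.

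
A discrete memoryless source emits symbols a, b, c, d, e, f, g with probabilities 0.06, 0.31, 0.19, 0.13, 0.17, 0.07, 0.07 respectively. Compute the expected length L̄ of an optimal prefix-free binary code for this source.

Repeatedly combine the two least-probable nodes; the expected code length is the sum of the merged weights.
merge 3/50 + 7/100 → 13/100
merge 7/100 + 13/100 → 1/5
merge 13/100 + 17/100 → 3/10
merge 19/100 + 1/5 → 39/100
merge 3/10 + 31/100 → 61/100
merge 39/100 + 61/100 → 1
L = 13/100 + 1/5 + 3/10 + 39/100 + 61/100 + 1 = 263/100 = 2.63 bits/symbol.

2.63 bits/symbol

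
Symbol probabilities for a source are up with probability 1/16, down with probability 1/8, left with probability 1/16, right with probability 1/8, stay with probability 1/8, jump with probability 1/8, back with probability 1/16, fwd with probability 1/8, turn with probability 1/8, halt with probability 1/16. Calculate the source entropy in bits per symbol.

Each probability is a power of 1/2, so log₂(1/p) is an integer.
H = Σ p·log₂(1/p) = 1/16·4 + 1/8·3 + 1/16·4 + 1/8·3 + 1/8·3 + 1/8·3 + 1/16·4 + 1/8·3 + 1/8·3 + 1/16·4 = 3.25 bits.

3.25 bits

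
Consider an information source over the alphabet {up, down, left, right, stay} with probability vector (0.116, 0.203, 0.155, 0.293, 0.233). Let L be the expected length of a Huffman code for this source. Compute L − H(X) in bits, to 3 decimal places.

Entropy H = −Σ p log₂ p ≈ 2.2530 bits.
Huffman merges: 29/250+31/200→271/1000; 203/1000+233/1000→109/250; 271/1000+293/1000→141/250; 109/250+141/250→1. L = 2271/1000 ≈ 2.2710.
L − H = 2.2710 − 2.2530 = 0.018 bits.

0.018 bits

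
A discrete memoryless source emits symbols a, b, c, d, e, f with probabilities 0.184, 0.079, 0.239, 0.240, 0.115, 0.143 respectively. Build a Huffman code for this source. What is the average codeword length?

Repeatedly combine the two least-probable nodes; the expected code length is the sum of the merged weights.
merge 79/1000 + 23/200 → 97/500
merge 143/1000 + 23/125 → 327/1000
merge 97/500 + 239/1000 → 433/1000
merge 6/25 + 327/1000 → 567/1000
merge 433/1000 + 567/1000 → 1
L = 97/500 + 327/1000 + 433/1000 + 567/1000 + 1 = 2521/1000 = 2.521 bits/symbol.

2.521 bits/symbol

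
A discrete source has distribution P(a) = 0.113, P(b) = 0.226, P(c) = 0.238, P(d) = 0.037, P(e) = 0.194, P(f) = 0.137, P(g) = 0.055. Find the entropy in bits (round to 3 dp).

H = −Σ pᵢ log₂ pᵢ.
−0.113·log₂(0.113) = 0.3555
−0.226·log₂(0.226) = 0.4849
−0.238·log₂(0.238) = 0.4929
−0.037·log₂(0.037) = 0.1760
−0.194·log₂(0.194) = 0.4590
−0.137·log₂(0.137) = 0.3929
−0.055·log₂(0.055) = 0.2301
Sum ≈ 2.5912 → 2.591 bits.

2.591 bits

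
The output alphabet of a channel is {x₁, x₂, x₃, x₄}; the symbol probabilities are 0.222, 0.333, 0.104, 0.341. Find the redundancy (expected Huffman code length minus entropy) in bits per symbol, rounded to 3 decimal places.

Entropy H = −Σ p log₂ p ≈ 1.8792 bits.
Huffman merges: 13/125+111/500→163/500; 163/500+333/1000→659/1000; 341/1000+659/1000→1. L = 397/200 ≈ 1.9850.
L − H = 1.9850 − 1.8792 = 0.106 bits.

0.106 bits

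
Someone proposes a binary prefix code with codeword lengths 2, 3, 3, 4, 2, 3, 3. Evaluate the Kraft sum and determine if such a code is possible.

With common denominator 2^4 = 16: Σ 2^(−ℓᵢ) = 4/16 + 2/16 + 2/16 + 1/16 + 4/16 + 2/16 + 2/16 = 17/16 = 1.0625.
Kraft's inequality requires Σ ≤ 1; here Σ = 1.0625 > 1, so no such prefix code exists.

1.0625; no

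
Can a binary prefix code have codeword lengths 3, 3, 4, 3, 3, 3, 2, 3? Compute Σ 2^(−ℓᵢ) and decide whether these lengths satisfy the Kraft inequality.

1.0625; no

With common denominator 2^4 = 16: Σ 2^(−ℓᵢ) = 2/16 + 2/16 + 1/16 + 2/16 + 2/16 + 2/16 + 4/16 + 2/16 = 17/16 = 1.0625.
Kraft's inequality requires Σ ≤ 1; here Σ = 1.0625 > 1, so no such prefix code exists.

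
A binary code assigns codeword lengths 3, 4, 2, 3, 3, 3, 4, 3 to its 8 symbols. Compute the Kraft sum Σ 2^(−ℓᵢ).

1

With common denominator 2^4 = 16: Σ 2^(−ℓᵢ) = 2/16 + 1/16 + 4/16 + 2/16 + 2/16 + 2/16 + 1/16 + 2/16 = 16/16 = 1.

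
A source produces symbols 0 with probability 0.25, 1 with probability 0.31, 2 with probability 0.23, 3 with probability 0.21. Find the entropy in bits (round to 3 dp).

H = −Σ pᵢ log₂ pᵢ.
−0.25·log₂(0.25) = 0.5000
−0.31·log₂(0.31) = 0.5238
−0.23·log₂(0.23) = 0.4877
−0.21·log₂(0.21) = 0.4728
Sum ≈ 1.9843 → 1.984 bits.

1.984 bits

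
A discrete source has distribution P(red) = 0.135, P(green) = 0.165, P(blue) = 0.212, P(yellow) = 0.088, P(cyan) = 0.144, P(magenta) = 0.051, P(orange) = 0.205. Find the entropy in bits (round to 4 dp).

2.6922 bits

H = −Σ pᵢ log₂ pᵢ.
−0.135·log₂(0.135) = 0.3900
−0.165·log₂(0.165) = 0.4289
−0.212·log₂(0.212) = 0.4744
−0.088·log₂(0.088) = 0.3086
−0.144·log₂(0.144) = 0.4026
−0.051·log₂(0.051) = 0.2190
−0.205·log₂(0.205) = 0.4687
Sum ≈ 2.6922 → 2.6922 bits.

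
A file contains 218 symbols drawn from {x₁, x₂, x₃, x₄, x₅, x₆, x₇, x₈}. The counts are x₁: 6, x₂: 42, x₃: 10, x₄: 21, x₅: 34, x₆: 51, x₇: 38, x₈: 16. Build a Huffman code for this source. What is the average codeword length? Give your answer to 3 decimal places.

2.794 bits/symbol

Probabilities are the counts divided by 218.
Repeatedly combine the two least-probable nodes; the expected code length is the sum of the merged weights.
merge 3/109 + 5/109 → 8/109
merge 8/109 + 8/109 → 16/109
merge 21/218 + 16/109 → 53/218
merge 17/109 + 19/109 → 36/109
merge 21/109 + 51/218 → 93/218
merge 53/218 + 36/109 → 125/218
merge 93/218 + 125/218 → 1
L = 8/109 + 16/109 + 53/218 + 36/109 + 93/218 + 125/218 + 1 = 609/218 ≈ 2.794 bits/symbol.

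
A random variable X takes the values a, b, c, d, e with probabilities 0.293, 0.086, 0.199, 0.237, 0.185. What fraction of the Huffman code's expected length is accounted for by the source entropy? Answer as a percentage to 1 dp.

Entropy H = −Σ p log₂ p ≈ 2.2294 bits.
Huffman merges: 43/500+37/200→271/1000; 199/1000+237/1000→109/250; 271/1000+293/1000→141/250; 109/250+141/250→1. L = 2271/1000 ≈ 2.2710.
Efficiency = H/L = 2.2294/2.2710 = 98.2%.

98.2%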